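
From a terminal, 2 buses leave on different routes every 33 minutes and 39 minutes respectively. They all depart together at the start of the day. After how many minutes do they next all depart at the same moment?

The first simultaneous occurrence is after LCM of the individual periods.
33 = 3 × 11
39 = 3 × 13
LCM(33, 39) = 3 × 11 × 13 = 429.

429 minutes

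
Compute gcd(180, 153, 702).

9

180 = 2^2 × 3^2 × 5
153 = 3^2 × 17
702 = 2 × 3^3 × 13
gcd(180, 153, 702) = 3^2 = 9.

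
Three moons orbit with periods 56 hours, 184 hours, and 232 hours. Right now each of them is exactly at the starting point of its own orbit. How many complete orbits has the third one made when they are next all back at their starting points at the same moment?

161 orbits

The first common completion time is the LCM of the periods.
56 = 2^3 × 7
184 = 2^3 × 23
232 = 2^3 × 29
LCM(56, 184, 232) = 2^3 × 7 × 23 × 29 = 37352.
Orbits for period 232: 37352 / 232 = 161.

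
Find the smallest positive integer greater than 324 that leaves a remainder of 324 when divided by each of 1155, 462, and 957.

67314

N − 324 must be a common multiple of 1155, 462, and 957.
1155 = 3 × 5 × 7 × 11
462 = 2 × 3 × 7 × 11
957 = 3 × 11 × 29
LCM(1155, 462, 957) = 2 × 3 × 5 × 7 × 11 × 29 = 66990.
Smallest N > 324 is LCM + 324 = 66990 + 324 = 67314.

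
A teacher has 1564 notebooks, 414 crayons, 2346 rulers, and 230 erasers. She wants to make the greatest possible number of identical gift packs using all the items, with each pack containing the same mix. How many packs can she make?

The pack count must divide each quantity, so the greatest is gcd(1564, 414, 2346, 230).
1564 = 2^2 × 17 × 23
414 = 2 × 3^2 × 23
2346 = 2 × 3 × 17 × 23
230 = 2 × 5 × 23
gcd(1564, 414, 2346, 230) = 2 × 23 = 46.

46 packs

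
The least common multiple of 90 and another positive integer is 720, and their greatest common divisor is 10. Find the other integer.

80

gcd × lcm = product of the two integers, so the other integer is (10 × 720) / 90 = 80.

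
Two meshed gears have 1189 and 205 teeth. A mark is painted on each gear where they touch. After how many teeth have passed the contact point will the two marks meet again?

The first simultaneous occurrence is after LCM of the individual periods.
1189 = 29 × 41
205 = 5 × 41
LCM(1189, 205) = 5 × 29 × 41 = 5945.

5945 teeth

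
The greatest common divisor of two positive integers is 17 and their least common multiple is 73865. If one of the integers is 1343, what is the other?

935

For two integers, gcd × lcm = product, so the other is (17 × 73865) / 1343 = 1255705 / 1343 = 935.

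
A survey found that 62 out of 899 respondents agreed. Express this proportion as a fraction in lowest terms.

62 = 2 × 31
899 = 29 × 31
gcd(62, 899) = 31.
Divide numerator and denominator by 31: 62/899 = 2/29.

2/29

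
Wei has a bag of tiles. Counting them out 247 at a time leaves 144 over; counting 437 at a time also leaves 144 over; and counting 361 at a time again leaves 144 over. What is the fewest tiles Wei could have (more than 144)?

108083

N − 144 must be a common multiple of 247, 437, and 361.
247 = 13 × 19
437 = 19 × 23
361 = 19^2
LCM(247, 437, 361) = 13 × 19^2 × 23 = 107939.
Smallest N > 144 is LCM + 144 = 107939 + 144 = 108083.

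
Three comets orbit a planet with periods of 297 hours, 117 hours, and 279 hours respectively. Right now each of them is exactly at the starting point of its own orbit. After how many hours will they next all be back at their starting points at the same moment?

They coincide at every common multiple of the periods; the first is the LCM.
297 = 3^3 × 11
117 = 3^2 × 13
279 = 3^2 × 31
LCM(297, 117, 279) = 3^3 × 11 × 13 × 31 = 119691.

119691 hours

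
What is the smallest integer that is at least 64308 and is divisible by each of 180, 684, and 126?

The integer must be a common multiple of 180, 684, and 126, so a multiple of their LCM.
180 = 2^2 × 3^2 × 5
684 = 2^2 × 3^2 × 19
126 = 2 × 3^2 × 7
LCM(180, 684, 126) = 2^2 × 3^2 × 5 × 7 × 19 = 23940.
Smallest multiple of 23940 that is ≥ 64308: ⌈64308/23940⌉ × 23940 = 3 × 23940 = 71820.

71820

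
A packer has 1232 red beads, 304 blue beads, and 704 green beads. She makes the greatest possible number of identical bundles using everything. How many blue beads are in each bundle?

19

Number of bundles = gcd(1232, 304, 704).
1232 = 2^4 × 7 × 11
304 = 2^4 × 19
704 = 2^6 × 11
gcd(1232, 304, 704) = 2^4 = 16.
blue beads per bundle = 304 / 16 = 19.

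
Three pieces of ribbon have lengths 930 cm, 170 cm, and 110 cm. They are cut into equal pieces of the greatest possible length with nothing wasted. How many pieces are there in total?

121

Piece length = gcd(930, 170, 110).
930 = 2 × 3 × 5 × 31
170 = 2 × 5 × 17
110 = 2 × 5 × 11
gcd(930, 170, 110) = 2 × 5 = 10.
Total pieces = 930/10 + 170/10 + 110/10 = 93 + 17 + 11 = 121.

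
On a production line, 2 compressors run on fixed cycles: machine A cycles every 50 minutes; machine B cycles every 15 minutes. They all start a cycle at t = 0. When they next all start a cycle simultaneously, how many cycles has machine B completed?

10 cycles

All finish a whole number of cycles simultaneously at t = LCM of the periods.
50 = 2 × 5^2
15 = 3 × 5
LCM(50, 15) = 2 × 3 × 5^2 = 150.
Cycles for period 15: 150 / 15 = 10.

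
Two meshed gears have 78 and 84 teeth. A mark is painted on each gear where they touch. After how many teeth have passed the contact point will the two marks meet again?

1092 teeth

We need the least common multiple of the intervals.
78 = 2 × 3 × 13
84 = 2^2 × 3 × 7
LCM(78, 84) = 2^2 × 3 × 7 × 13 = 1092.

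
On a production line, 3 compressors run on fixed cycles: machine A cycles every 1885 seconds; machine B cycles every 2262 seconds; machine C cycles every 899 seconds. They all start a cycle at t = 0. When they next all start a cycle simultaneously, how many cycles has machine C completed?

The first common completion time is the LCM of the periods.
1885 = 5 × 13 × 29
2262 = 2 × 3 × 13 × 29
899 = 29 × 31
LCM(1885, 2262, 899) = 2 × 3 × 5 × 13 × 29 × 31 = 350610.
Cycles for period 899: 350610 / 899 = 390.

390 cycles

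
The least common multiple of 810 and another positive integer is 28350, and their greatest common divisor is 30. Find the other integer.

1050

gcd × lcm = product of the two integers, so the other integer is (30 × 28350) / 810 = 1050.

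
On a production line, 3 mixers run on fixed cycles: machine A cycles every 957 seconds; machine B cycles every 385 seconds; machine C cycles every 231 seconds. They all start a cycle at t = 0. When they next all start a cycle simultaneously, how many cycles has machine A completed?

35 cycles

All finish a whole number of cycles simultaneously at t = LCM of the periods.
957 = 3 × 11 × 29
385 = 5 × 7 × 11
231 = 3 × 7 × 11
LCM(957, 385, 231) = 3 × 5 × 7 × 11 × 29 = 33495.
Cycles for period 957: 33495 / 957 = 35.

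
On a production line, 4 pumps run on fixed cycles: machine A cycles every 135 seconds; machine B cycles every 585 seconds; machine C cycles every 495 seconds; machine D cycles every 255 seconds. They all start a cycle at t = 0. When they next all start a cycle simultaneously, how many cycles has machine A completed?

2431 cycles

All finish a whole number of cycles simultaneously at t = LCM of the periods.
135 = 3^3 × 5
585 = 3^2 × 5 × 13
495 = 3^2 × 5 × 11
255 = 3 × 5 × 17
LCM(135, 585, 495, 255) = 3^3 × 5 × 11 × 13 × 17 = 328185.
Cycles for period 135: 328185 / 135 = 2431.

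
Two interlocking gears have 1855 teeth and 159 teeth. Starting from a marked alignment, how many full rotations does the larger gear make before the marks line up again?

They are all back at their starting positions together after one LCM of the periods.
1855 = 5 × 7 × 53
159 = 3 × 53
LCM(1855, 159) = 3 × 5 × 7 × 53 = 5565.
Rotations for period 1855: 5565 / 1855 = 3.

3 rotations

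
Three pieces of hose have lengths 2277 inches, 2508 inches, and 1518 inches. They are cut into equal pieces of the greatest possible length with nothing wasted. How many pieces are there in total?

Piece length = gcd(2277, 2508, 1518).
2277 = 3^2 × 11 × 23
2508 = 2^2 × 3 × 11 × 19
1518 = 2 × 3 × 11 × 23
gcd(2277, 2508, 1518) = 3 × 11 = 33.
Total pieces = 2277/33 + 2508/33 + 1518/33 = 69 + 76 + 46 = 191.

191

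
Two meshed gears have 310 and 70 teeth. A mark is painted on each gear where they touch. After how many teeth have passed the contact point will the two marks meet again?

We need the least common multiple of the intervals.
310 = 2 × 5 × 31
70 = 2 × 5 × 7
LCM(310, 70) = 2 × 5 × 7 × 31 = 2170.

2170 teeth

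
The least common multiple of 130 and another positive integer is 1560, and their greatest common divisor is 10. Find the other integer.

120

gcd × lcm = product of the two integers, so the other integer is (10 × 1560) / 130 = 120.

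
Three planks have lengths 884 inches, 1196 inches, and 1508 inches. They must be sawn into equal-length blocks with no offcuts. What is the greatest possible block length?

The block length must divide every plank, so the greatest is gcd(884, 1196, 1508).
884 = 2^2 × 13 × 17
1196 = 2^2 × 13 × 23
1508 = 2^2 × 13 × 29
gcd(884, 1196, 1508) = 2^2 × 13 = 52.

52 inches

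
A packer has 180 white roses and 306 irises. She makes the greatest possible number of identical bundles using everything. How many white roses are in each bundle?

10

Number of bundles = gcd(180, 306).
180 = 2^2 × 3^2 × 5
306 = 2 × 3^2 × 17
gcd(180, 306) = 2 × 3^2 = 18.
white roses per bundle = 180 / 18 = 10.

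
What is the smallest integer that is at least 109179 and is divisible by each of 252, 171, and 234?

124488

The integer must be a common multiple of 252, 171, and 234, so a multiple of their LCM.
252 = 2^2 × 3^2 × 7
171 = 3^2 × 19
234 = 2 × 3^2 × 13
LCM(252, 171, 234) = 2^2 × 3^2 × 7 × 13 × 19 = 62244.
Smallest multiple of 62244 that is ≥ 109179: ⌈109179/62244⌉ × 62244 = 2 × 62244 = 124488.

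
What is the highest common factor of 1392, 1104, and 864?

1392 = 2^4 × 3 × 29
1104 = 2^4 × 3 × 23
864 = 2^5 × 3^3
gcd(1392, 1104, 864) = 2^4 × 3 = 48.

48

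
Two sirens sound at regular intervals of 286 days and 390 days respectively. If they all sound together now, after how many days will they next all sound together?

4290 days

They coincide at every common multiple of the periods; the first is the LCM.
286 = 2 × 11 × 13
390 = 2 × 3 × 5 × 13
LCM(286, 390) = 2 × 3 × 5 × 11 × 13 = 4290.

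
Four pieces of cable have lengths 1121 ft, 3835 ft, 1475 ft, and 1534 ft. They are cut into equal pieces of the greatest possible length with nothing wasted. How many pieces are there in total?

135

Piece length = gcd(1121, 3835, 1475, 1534).
1121 = 19 × 59
3835 = 5 × 13 × 59
1475 = 5^2 × 59
1534 = 2 × 13 × 59
gcd(1121, 3835, 1475, 1534) = 59.
Total pieces = 1121/59 + 3835/59 + 1475/59 + 1534/59 = 19 + 65 + 25 + 26 = 135.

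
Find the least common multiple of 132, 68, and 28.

132 = 2^2 × 3 × 11
68 = 2^2 × 17
28 = 2^2 × 7
LCM(132, 68, 28) = 2^2 × 3 × 7 × 11 × 17 = 15708.

15708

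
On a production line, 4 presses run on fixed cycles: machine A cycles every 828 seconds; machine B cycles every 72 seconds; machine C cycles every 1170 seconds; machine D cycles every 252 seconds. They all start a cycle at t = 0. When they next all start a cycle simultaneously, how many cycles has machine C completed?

644 cycles

They are all back at their starting positions together after one LCM of the periods.
828 = 2^2 × 3^2 × 23
72 = 2^3 × 3^2
1170 = 2 × 3^2 × 5 × 13
252 = 2^2 × 3^2 × 7
LCM(828, 72, 1170, 252) = 2^3 × 3^2 × 5 × 7 × 13 × 23 = 753480.
Cycles for period 1170: 753480 / 1170 = 644.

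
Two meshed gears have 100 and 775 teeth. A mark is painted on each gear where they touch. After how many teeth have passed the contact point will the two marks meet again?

We need the least common multiple of the intervals.
100 = 2^2 × 5^2
775 = 5^2 × 31
LCM(100, 775) = 2^2 × 5^2 × 31 = 3100.

3100 teeth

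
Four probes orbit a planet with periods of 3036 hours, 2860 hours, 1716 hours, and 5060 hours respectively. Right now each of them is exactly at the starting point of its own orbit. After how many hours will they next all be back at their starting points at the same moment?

The first simultaneous occurrence is after LCM of the individual periods.
3036 = 2^2 × 3 × 11 × 23
2860 = 2^2 × 5 × 11 × 13
1716 = 2^2 × 3 × 11 × 13
5060 = 2^2 × 5 × 11 × 23
LCM(3036, 2860, 1716, 5060) = 2^2 × 3 × 5 × 11 × 13 × 23 = 197340.

197340 hours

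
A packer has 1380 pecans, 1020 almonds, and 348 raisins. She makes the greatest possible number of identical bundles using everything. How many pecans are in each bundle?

115

Number of bundles = gcd(1380, 1020, 348).
1380 = 2^2 × 3 × 5 × 23
1020 = 2^2 × 3 × 5 × 17
348 = 2^2 × 3 × 29
gcd(1380, 1020, 348) = 2^2 × 3 = 12.
pecans per bundle = 1380 / 12 = 115.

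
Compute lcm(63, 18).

126

63 = 3^2 × 7
18 = 2 × 3^2
LCM(63, 18) = 2 × 3^2 × 7 = 126.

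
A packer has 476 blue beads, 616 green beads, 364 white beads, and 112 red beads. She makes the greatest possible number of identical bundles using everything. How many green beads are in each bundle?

22

Number of bundles = gcd(476, 616, 364, 112).
476 = 2^2 × 7 × 17
616 = 2^3 × 7 × 11
364 = 2^2 × 7 × 13
112 = 2^4 × 7
gcd(476, 616, 364, 112) = 2^2 × 7 = 28.
green beads per bundle = 616 / 28 = 22.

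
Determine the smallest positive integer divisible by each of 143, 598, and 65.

143 = 11 × 13
598 = 2 × 13 × 23
65 = 5 × 13
LCM(143, 598, 65) = 2 × 5 × 11 × 13 × 23 = 32890.

32890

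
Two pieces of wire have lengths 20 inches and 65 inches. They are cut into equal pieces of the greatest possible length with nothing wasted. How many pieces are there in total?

Piece length = gcd(20, 65).
20 = 2^2 × 5
65 = 5 × 13
gcd(20, 65) = 5.
Total pieces = 20/5 + 65/5 = 4 + 13 = 17.

17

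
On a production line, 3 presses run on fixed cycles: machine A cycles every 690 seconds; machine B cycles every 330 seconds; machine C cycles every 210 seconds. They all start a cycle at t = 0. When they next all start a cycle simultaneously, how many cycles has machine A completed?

77 cycles

All finish a whole number of cycles simultaneously at t = LCM of the periods.
690 = 2 × 3 × 5 × 23
330 = 2 × 3 × 5 × 11
210 = 2 × 3 × 5 × 7
LCM(690, 330, 210) = 2 × 3 × 5 × 7 × 11 × 23 = 53130.
Cycles for period 690: 53130 / 690 = 77.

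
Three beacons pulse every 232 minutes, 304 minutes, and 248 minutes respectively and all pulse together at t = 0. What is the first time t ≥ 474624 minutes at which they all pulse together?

546592 minutes

Joint pulses occur at multiples of LCM(232, 304, 248).
232 = 2^3 × 29
304 = 2^4 × 19
248 = 2^3 × 31
LCM(232, 304, 248) = 2^4 × 19 × 29 × 31 = 273296.
Smallest multiple of 273296 that is ≥ 474624: ⌈474624/273296⌉ × 273296 = 2 × 273296 = 546592.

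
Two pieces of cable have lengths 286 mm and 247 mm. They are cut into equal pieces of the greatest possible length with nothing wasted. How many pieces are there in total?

41

Piece length = gcd(286, 247).
286 = 2 × 11 × 13
247 = 13 × 19
gcd(286, 247) = 13.
Total pieces = 286/13 + 247/13 = 22 + 19 = 41.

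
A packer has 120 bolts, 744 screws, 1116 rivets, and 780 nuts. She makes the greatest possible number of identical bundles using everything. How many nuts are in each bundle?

Number of bundles = gcd(120, 744, 1116, 780).
120 = 2^3 × 3 × 5
744 = 2^3 × 3 × 31
1116 = 2^2 × 3^2 × 31
780 = 2^2 × 3 × 5 × 13
gcd(120, 744, 1116, 780) = 2^2 × 3 = 12.
nuts per bundle = 780 / 12 = 65.

65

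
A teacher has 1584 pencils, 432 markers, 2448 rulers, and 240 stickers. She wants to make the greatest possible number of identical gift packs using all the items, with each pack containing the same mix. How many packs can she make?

The pack count must divide each quantity, so the greatest is gcd(1584, 432, 2448, 240).
1584 = 2^4 × 3^2 × 11
432 = 2^4 × 3^3
2448 = 2^4 × 3^2 × 17
240 = 2^4 × 3 × 5
gcd(1584, 432, 2448, 240) = 2^4 × 3 = 48.

48 packs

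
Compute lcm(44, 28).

308

44 = 2^2 × 11
28 = 2^2 × 7
LCM(44, 28) = 2^2 × 7 × 11 = 308.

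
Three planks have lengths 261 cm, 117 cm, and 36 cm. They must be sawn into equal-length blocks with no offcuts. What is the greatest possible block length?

9 cm

The block length must divide every plank, so the greatest is gcd(261, 117, 36).
261 = 3^2 × 29
117 = 3^2 × 13
36 = 2^2 × 3^2
gcd(261, 117, 36) = 3^2 = 9.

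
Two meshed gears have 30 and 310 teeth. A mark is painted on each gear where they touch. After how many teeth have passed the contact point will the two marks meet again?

930 teeth

They coincide at every common multiple of the periods; the first is the LCM.
30 = 2 × 3 × 5
310 = 2 × 5 × 31
LCM(30, 310) = 2 × 3 × 5 × 31 = 930.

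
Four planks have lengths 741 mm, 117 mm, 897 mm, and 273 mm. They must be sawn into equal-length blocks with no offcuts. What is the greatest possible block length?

The block length must divide every plank, so the greatest is gcd(741, 117, 897, 273).
741 = 3 × 13 × 19
117 = 3^2 × 13
897 = 3 × 13 × 23
273 = 3 × 7 × 13
gcd(741, 117, 897, 273) = 3 × 13 = 39.

39 mm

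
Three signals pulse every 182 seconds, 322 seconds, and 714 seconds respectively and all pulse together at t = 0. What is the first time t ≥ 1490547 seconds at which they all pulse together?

Joint pulses occur at multiples of LCM(182, 322, 714).
182 = 2 × 7 × 13
322 = 2 × 7 × 23
714 = 2 × 3 × 7 × 17
LCM(182, 322, 714) = 2 × 3 × 7 × 13 × 17 × 23 = 213486.
Smallest multiple of 213486 that is ≥ 1490547: ⌈1490547/213486⌉ × 213486 = 7 × 213486 = 1494402.

1494402 seconds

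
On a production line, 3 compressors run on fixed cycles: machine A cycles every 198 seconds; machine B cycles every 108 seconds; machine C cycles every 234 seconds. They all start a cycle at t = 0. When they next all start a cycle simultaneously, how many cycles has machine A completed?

78 cycles

The first common completion time is the LCM of the periods.
198 = 2 × 3^2 × 11
108 = 2^2 × 3^3
234 = 2 × 3^2 × 13
LCM(198, 108, 234) = 2^2 × 3^3 × 11 × 13 = 15444.
Cycles for period 198: 15444 / 198 = 78.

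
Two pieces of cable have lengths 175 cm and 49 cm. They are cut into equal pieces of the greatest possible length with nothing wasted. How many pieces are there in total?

Piece length = gcd(175, 49).
175 = 5^2 × 7
49 = 7^2
gcd(175, 49) = 7.
Total pieces = 175/7 + 49/7 = 25 + 7 = 32.

32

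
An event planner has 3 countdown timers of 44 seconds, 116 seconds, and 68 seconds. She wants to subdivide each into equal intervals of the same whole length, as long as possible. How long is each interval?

The interval must divide each timer length; the longest such is the gcd.
44 = 2^2 × 11
116 = 2^2 × 29
68 = 2^2 × 17
gcd(44, 116, 68) = 2^2 = 4.

4 seconds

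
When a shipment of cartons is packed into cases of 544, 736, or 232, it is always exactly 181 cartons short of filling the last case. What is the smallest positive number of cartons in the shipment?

362667

Being 181 short of a full case of size k means N ≡ −181 (mod k), i.e. N + 181 is a multiple of each size.
544 = 2^5 × 17
736 = 2^5 × 23
232 = 2^3 × 29
LCM(544, 736, 232) = 2^5 × 17 × 23 × 29 = 362848.
Smallest positive N is 362848 − 181 = 362667.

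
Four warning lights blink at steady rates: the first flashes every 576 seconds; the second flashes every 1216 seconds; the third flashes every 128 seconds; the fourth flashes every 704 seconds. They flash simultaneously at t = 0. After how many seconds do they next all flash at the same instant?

The first simultaneous occurrence is after LCM of the individual periods.
576 = 2^6 × 3^2
1216 = 2^6 × 19
128 = 2^7
704 = 2^6 × 11
LCM(576, 1216, 128, 704) = 2^7 × 3^2 × 11 × 19 = 240768.

240768 seconds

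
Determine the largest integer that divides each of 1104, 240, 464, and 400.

1104 = 2^4 × 3 × 23
240 = 2^4 × 3 × 5
464 = 2^4 × 29
400 = 2^4 × 5^2
gcd(1104, 240, 464, 400) = 2^4 = 16.

16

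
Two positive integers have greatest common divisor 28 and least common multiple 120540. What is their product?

For any two positive integers, gcd × lcm = product = 28 × 120540 = 3375120.

3375120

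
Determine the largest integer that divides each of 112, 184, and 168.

8

112 = 2^4 × 7
184 = 2^3 × 23
168 = 2^3 × 3 × 7
gcd(112, 184, 168) = 2^3 = 8.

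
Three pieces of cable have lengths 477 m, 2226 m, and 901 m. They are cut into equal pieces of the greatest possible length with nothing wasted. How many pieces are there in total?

68

Piece length = gcd(477, 2226, 901).
477 = 3^2 × 53
2226 = 2 × 3 × 7 × 53
901 = 17 × 53
gcd(477, 2226, 901) = 53.
Total pieces = 477/53 + 2226/53 + 901/53 = 9 + 42 + 17 = 68.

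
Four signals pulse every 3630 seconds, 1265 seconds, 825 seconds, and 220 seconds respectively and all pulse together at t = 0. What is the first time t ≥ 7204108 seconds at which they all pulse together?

7514100 seconds

Joint pulses occur at multiples of LCM(3630, 1265, 825, 220).
3630 = 2 × 3 × 5 × 11^2
1265 = 5 × 11 × 23
825 = 3 × 5^2 × 11
220 = 2^2 × 5 × 11
LCM(3630, 1265, 825, 220) = 2^2 × 3 × 5^2 × 11^2 × 23 = 834900.
Smallest multiple of 834900 that is ≥ 7204108: ⌈7204108/834900⌉ × 834900 = 9 × 834900 = 7514100.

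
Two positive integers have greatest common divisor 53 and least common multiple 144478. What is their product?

For any two positive integers, gcd × lcm = product = 53 × 144478 = 7657334.

7657334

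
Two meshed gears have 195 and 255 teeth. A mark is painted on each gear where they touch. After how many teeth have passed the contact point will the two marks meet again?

3315 teeth

We need the least common multiple of the intervals.
195 = 3 × 5 × 13
255 = 3 × 5 × 17
LCM(195, 255) = 3 × 5 × 13 × 17 = 3315.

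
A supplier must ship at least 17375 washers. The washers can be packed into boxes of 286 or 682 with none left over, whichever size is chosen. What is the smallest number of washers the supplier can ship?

17732

The number of washers must be a common multiple of 286 and 682, so a multiple of their LCM.
286 = 2 × 11 × 13
682 = 2 × 11 × 31
LCM(286, 682) = 2 × 11 × 13 × 31 = 8866.
Smallest multiple of 8866 that is ≥ 17375: ⌈17375/8866⌉ × 8866 = 2 × 8866 = 17732.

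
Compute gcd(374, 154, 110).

22

374 = 2 × 11 × 17
154 = 2 × 7 × 11
110 = 2 × 5 × 11
gcd(374, 154, 110) = 2 × 11 = 22.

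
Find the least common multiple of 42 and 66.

42 = 2 × 3 × 7
66 = 2 × 3 × 11
LCM(42, 66) = 2 × 3 × 7 × 11 = 462.

462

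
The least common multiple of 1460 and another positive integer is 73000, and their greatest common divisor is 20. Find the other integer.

1000

gcd × lcm = product of the two integers, so the other integer is (20 × 73000) / 1460 = 1000.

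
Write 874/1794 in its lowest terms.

874 = 2 × 19 × 23
1794 = 2 × 3 × 13 × 23
gcd(874, 1794) = 2 × 23 = 46.
Divide numerator and denominator by 46: 874/1794 = 19/39.

19/39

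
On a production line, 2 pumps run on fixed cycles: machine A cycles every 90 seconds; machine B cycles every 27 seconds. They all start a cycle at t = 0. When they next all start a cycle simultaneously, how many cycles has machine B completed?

The first common completion time is the LCM of the periods.
90 = 2 × 3^2 × 5
27 = 3^3
LCM(90, 27) = 2 × 3^3 × 5 = 270.
Cycles for period 27: 270 / 27 = 10.

10 cycles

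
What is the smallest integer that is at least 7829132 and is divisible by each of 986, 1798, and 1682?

The integer must be a common multiple of 986, 1798, and 1682, so a multiple of their LCM.
986 = 2 × 17 × 29
1798 = 2 × 29 × 31
1682 = 2 × 29^2
LCM(986, 1798, 1682) = 2 × 17 × 29^2 × 31 = 886414.
Smallest multiple of 886414 that is ≥ 7829132: ⌈7829132/886414⌉ × 886414 = 9 × 886414 = 7977726.

7977726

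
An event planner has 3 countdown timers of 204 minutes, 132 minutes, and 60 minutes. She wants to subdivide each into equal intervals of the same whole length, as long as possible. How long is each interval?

The interval must divide each timer length; the longest such is the gcd.
204 = 2^2 × 3 × 17
132 = 2^2 × 3 × 11
60 = 2^2 × 3 × 5
gcd(204, 132, 60) = 2^2 × 3 = 12.

12 minutes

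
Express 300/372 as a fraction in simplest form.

25/31

300 = 2^2 × 3 × 5^2
372 = 2^2 × 3 × 31
gcd(300, 372) = 2^2 × 3 = 12.
Divide numerator and denominator by 12: 300/372 = 25/31.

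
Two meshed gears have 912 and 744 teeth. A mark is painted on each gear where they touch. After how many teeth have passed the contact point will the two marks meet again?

The first simultaneous occurrence is after LCM of the individual periods.
912 = 2^4 × 3 × 19
744 = 2^3 × 3 × 31
LCM(912, 744) = 2^4 × 3 × 19 × 31 = 28272.

28272 teeth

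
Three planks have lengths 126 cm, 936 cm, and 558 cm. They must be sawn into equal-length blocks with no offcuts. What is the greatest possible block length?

This is the greatest common divisor of 126, 936, and 558.
126 = 2 × 3^2 × 7
936 = 2^3 × 3^2 × 13
558 = 2 × 3^2 × 31
gcd(126, 936, 558) = 2 × 3^2 = 18.

18 cm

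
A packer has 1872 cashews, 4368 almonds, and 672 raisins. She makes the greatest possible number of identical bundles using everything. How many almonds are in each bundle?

Number of bundles = gcd(1872, 4368, 672).
1872 = 2^4 × 3^2 × 13
4368 = 2^4 × 3 × 7 × 13
672 = 2^5 × 3 × 7
gcd(1872, 4368, 672) = 2^4 × 3 = 48.
almonds per bundle = 4368 / 48 = 91.

91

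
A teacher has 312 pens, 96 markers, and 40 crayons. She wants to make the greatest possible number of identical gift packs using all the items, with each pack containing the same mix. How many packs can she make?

8 packs

The pack count must divide each quantity, so the greatest is gcd(312, 96, 40).
312 = 2^3 × 3 × 13
96 = 2^5 × 3
40 = 2^3 × 5
gcd(312, 96, 40) = 2^3 = 8.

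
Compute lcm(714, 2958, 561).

227766

714 = 2 × 3 × 7 × 17
2958 = 2 × 3 × 17 × 29
561 = 3 × 11 × 17
LCM(714, 2958, 561) = 2 × 3 × 7 × 11 × 17 × 29 = 227766.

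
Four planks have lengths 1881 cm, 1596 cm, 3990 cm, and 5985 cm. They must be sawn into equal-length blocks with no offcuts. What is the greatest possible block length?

57 cm

The block length must divide every plank, so the greatest is gcd(1881, 1596, 3990, 5985).
1881 = 3^2 × 11 × 19
1596 = 2^2 × 3 × 7 × 19
3990 = 2 × 3 × 5 × 7 × 19
5985 = 3^2 × 5 × 7 × 19
gcd(1881, 1596, 3990, 5985) = 3 × 19 = 57.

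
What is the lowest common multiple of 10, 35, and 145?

10 = 2 × 5
35 = 5 × 7
145 = 5 × 29
LCM(10, 35, 145) = 2 × 5 × 7 × 29 = 2030.

2030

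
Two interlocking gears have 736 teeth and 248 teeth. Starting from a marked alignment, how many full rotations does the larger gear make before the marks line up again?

The first common completion time is the LCM of the periods.
736 = 2^5 × 23
248 = 2^3 × 31
LCM(736, 248) = 2^5 × 23 × 31 = 22816.
Rotations for period 736: 22816 / 736 = 31.

31 rotations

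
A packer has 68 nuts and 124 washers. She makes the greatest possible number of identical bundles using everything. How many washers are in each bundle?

31

Number of bundles = gcd(68, 124).
68 = 2^2 × 17
124 = 2^2 × 31
gcd(68, 124) = 2^2 = 4.
washers per bundle = 124 / 4 = 31.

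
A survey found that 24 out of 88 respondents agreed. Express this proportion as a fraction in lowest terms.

24 = 2^3 × 3
88 = 2^3 × 11
gcd(24, 88) = 2^3 = 8.
Divide numerator and denominator by 8: 24/88 = 3/11.

3/11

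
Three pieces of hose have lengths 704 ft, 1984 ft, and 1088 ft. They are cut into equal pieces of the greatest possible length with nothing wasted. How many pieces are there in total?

59

Piece length = gcd(704, 1984, 1088).
704 = 2^6 × 11
1984 = 2^6 × 31
1088 = 2^6 × 17
gcd(704, 1984, 1088) = 2^6 = 64.
Total pieces = 704/64 + 1984/64 + 1088/64 = 11 + 31 + 17 = 59.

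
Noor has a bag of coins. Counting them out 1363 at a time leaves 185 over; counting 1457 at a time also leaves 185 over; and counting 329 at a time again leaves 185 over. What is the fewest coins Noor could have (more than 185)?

295956

N − 185 must be a common multiple of 1363, 1457, and 329.
1363 = 29 × 47
1457 = 31 × 47
329 = 7 × 47
LCM(1363, 1457, 329) = 7 × 29 × 31 × 47 = 295771.
Smallest N > 185 is LCM + 185 = 295771 + 185 = 295956.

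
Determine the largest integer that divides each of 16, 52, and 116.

16 = 2^4
52 = 2^2 × 13
116 = 2^2 × 29
gcd(16, 52, 116) = 2^2 = 4.

4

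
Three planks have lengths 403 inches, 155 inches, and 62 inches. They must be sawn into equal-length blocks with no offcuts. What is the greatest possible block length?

31 inches

This is the greatest common divisor of 403, 155, and 62.
403 = 13 × 31
155 = 5 × 31
62 = 2 × 31
gcd(403, 155, 62) = 31.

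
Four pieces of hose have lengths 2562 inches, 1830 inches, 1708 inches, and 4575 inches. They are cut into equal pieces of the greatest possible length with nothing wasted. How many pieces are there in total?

175

Piece length = gcd(2562, 1830, 1708, 4575).
2562 = 2 × 3 × 7 × 61
1830 = 2 × 3 × 5 × 61
1708 = 2^2 × 7 × 61
4575 = 3 × 5^2 × 61
gcd(2562, 1830, 1708, 4575) = 61.
Total pieces = 2562/61 + 1830/61 + 1708/61 + 4575/61 = 42 + 30 + 28 + 75 = 175.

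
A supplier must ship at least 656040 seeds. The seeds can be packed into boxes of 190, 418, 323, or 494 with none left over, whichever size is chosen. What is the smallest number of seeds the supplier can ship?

923780

The number of seeds must be a common multiple of 190, 418, 323, and 494, so a multiple of their LCM.
190 = 2 × 5 × 19
418 = 2 × 11 × 19
323 = 17 × 19
494 = 2 × 13 × 19
LCM(190, 418, 323, 494) = 2 × 5 × 11 × 13 × 17 × 19 = 461890.
Smallest multiple of 461890 that is ≥ 656040: ⌈656040/461890⌉ × 461890 = 2 × 461890 = 923780.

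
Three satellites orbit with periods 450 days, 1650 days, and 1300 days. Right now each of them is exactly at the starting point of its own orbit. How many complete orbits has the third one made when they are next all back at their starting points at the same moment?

The first common completion time is the LCM of the periods.
450 = 2 × 3^2 × 5^2
1650 = 2 × 3 × 5^2 × 11
1300 = 2^2 × 5^2 × 13
LCM(450, 1650, 1300) = 2^2 × 3^2 × 5^2 × 11 × 13 = 128700.
Orbits for period 1300: 128700 / 1300 = 99.

99 orbits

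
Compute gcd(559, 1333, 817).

43

559 = 13 × 43
1333 = 31 × 43
817 = 19 × 43
gcd(559, 1333, 817) = 43.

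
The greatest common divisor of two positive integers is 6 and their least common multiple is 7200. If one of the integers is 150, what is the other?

288

For two integers, gcd × lcm = product, so the other is (6 × 7200) / 150 = 43200 / 150 = 288.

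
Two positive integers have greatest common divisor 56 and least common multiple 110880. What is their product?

6209280

For any two positive integers, gcd × lcm = product = 56 × 110880 = 6209280.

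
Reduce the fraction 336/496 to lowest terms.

21/31

336 = 2^4 × 3 × 7
496 = 2^4 × 31
gcd(336, 496) = 2^4 = 16.
Divide numerator and denominator by 16: 336/496 = 21/31.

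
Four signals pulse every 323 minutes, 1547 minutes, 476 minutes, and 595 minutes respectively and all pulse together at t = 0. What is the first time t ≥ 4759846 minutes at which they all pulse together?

Joint pulses occur at multiples of LCM(323, 1547, 476, 595).
323 = 17 × 19
1547 = 7 × 13 × 17
476 = 2^2 × 7 × 17
595 = 5 × 7 × 17
LCM(323, 1547, 476, 595) = 2^2 × 5 × 7 × 13 × 17 × 19 = 587860.
Smallest multiple of 587860 that is ≥ 4759846: ⌈4759846/587860⌉ × 587860 = 9 × 587860 = 5290740.

5290740 minutes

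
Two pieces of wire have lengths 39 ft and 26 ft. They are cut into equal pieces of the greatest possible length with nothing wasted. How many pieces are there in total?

Piece length = gcd(39, 26).
39 = 3 × 13
26 = 2 × 13
gcd(39, 26) = 13.
Total pieces = 39/13 + 26/13 = 3 + 2 = 5.

5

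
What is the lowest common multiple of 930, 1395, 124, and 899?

161820

930 = 2 × 3 × 5 × 31
1395 = 3^2 × 5 × 31
124 = 2^2 × 31
899 = 29 × 31
LCM(930, 1395, 124, 899) = 2^2 × 3^2 × 5 × 29 × 31 = 161820.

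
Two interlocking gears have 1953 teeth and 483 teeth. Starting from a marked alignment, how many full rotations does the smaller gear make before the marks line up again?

93 rotations

The first common completion time is the LCM of the periods.
1953 = 3^2 × 7 × 31
483 = 3 × 7 × 23
LCM(1953, 483) = 3^2 × 7 × 23 × 31 = 44919.
Rotations for period 483: 44919 / 483 = 93.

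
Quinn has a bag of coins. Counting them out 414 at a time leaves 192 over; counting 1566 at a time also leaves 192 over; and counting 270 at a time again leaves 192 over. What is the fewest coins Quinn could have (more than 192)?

N − 192 must be a common multiple of 414, 1566, and 270.
414 = 2 × 3^2 × 23
1566 = 2 × 3^3 × 29
270 = 2 × 3^3 × 5
LCM(414, 1566, 270) = 2 × 3^3 × 5 × 23 × 29 = 180090.
Smallest N > 192 is LCM + 192 = 180090 + 192 = 180282.

180282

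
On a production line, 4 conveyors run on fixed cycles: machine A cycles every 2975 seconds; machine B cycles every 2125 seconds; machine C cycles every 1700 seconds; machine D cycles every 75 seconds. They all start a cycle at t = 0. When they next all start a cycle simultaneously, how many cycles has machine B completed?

84 cycles

The first common completion time is the LCM of the periods.
2975 = 5^2 × 7 × 17
2125 = 5^3 × 17
1700 = 2^2 × 5^2 × 17
75 = 3 × 5^2
LCM(2975, 2125, 1700, 75) = 2^2 × 3 × 5^3 × 7 × 17 = 178500.
Cycles for period 2125: 178500 / 2125 = 84.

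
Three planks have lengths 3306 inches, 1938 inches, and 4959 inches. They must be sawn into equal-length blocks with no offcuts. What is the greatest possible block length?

57 inches

The block length must divide every plank, so the greatest is gcd(3306, 1938, 4959).
3306 = 2 × 3 × 19 × 29
1938 = 2 × 3 × 17 × 19
4959 = 3^2 × 19 × 29
gcd(3306, 1938, 4959) = 3 × 19 = 57.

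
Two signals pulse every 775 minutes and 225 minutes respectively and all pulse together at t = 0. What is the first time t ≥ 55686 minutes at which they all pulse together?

Joint pulses occur at multiples of LCM(775, 225).
775 = 5^2 × 31
225 = 3^2 × 5^2
LCM(775, 225) = 3^2 × 5^2 × 31 = 6975.
Smallest multiple of 6975 that is ≥ 55686: ⌈55686/6975⌉ × 6975 = 8 × 6975 = 55800.

55800 minutes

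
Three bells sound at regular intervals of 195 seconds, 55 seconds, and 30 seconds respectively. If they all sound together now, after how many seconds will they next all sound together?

They coincide at every common multiple of the periods; the first is the LCM.
195 = 3 × 5 × 13
55 = 5 × 11
30 = 2 × 3 × 5
LCM(195, 55, 30) = 2 × 3 × 5 × 11 × 13 = 4290.

4290 seconds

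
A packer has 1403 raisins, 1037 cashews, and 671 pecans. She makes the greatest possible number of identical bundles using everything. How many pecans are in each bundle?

11

Number of bundles = gcd(1403, 1037, 671).
1403 = 23 × 61
1037 = 17 × 61
671 = 11 × 61
gcd(1403, 1037, 671) = 61.
pecans per bundle = 671 / 61 = 11.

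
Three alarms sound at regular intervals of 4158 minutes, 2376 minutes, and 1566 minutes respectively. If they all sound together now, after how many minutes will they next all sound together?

482328 minutes

The first simultaneous occurrence is after LCM of the individual periods.
4158 = 2 × 3^3 × 7 × 11
2376 = 2^3 × 3^3 × 11
1566 = 2 × 3^3 × 29
LCM(4158, 2376, 1566) = 2^3 × 3^3 × 7 × 11 × 29 = 482328.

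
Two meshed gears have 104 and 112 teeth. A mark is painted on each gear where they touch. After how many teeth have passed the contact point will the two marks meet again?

1456 teeth

We need the least common multiple of the intervals.
104 = 2^3 × 13
112 = 2^4 × 7
LCM(104, 112) = 2^4 × 7 × 13 = 1456.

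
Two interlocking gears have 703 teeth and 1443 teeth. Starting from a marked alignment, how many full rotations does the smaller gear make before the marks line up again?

They are all back at their starting positions together after one LCM of the periods.
703 = 19 × 37
1443 = 3 × 13 × 37
LCM(703, 1443) = 3 × 13 × 19 × 37 = 27417.
Rotations for period 703: 27417 / 703 = 39.

39 rotations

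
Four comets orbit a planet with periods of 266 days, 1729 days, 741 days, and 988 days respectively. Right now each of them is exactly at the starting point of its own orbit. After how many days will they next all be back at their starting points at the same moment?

They coincide at every common multiple of the periods; the first is the LCM.
266 = 2 × 7 × 19
1729 = 7 × 13 × 19
741 = 3 × 13 × 19
988 = 2^2 × 13 × 19
LCM(266, 1729, 741, 988) = 2^2 × 3 × 7 × 13 × 19 = 20748.

20748 days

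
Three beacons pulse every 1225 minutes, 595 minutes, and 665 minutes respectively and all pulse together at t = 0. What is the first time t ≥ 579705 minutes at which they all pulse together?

791350 minutes

Joint pulses occur at multiples of LCM(1225, 595, 665).
1225 = 5^2 × 7^2
595 = 5 × 7 × 17
665 = 5 × 7 × 19
LCM(1225, 595, 665) = 5^2 × 7^2 × 17 × 19 = 395675.
Smallest multiple of 395675 that is ≥ 579705: ⌈579705/395675⌉ × 395675 = 2 × 395675 = 791350.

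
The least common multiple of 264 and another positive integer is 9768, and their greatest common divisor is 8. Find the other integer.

gcd × lcm = product of the two integers, so the other integer is (8 × 9768) / 264 = 296.

296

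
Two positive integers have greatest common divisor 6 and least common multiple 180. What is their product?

1080

For any two positive integers, gcd × lcm = product = 6 × 180 = 1080.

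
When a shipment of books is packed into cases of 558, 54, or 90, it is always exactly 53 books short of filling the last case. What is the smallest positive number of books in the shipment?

8317

Being 53 short of a full case of size k means N ≡ −53 (mod k), i.e. N + 53 is a multiple of each size.
558 = 2 × 3^2 × 31
54 = 2 × 3^3
90 = 2 × 3^2 × 5
LCM(558, 54, 90) = 2 × 3^3 × 5 × 31 = 8370.
Smallest positive N is 8370 − 53 = 8317.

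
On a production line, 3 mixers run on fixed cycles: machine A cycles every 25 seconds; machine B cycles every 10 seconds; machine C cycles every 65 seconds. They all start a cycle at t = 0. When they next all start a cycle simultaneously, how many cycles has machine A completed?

The first common completion time is the LCM of the periods.
25 = 5^2
10 = 2 × 5
65 = 5 × 13
LCM(25, 10, 65) = 2 × 5^2 × 13 = 650.
Cycles for period 25: 650 / 25 = 26.

26 cycles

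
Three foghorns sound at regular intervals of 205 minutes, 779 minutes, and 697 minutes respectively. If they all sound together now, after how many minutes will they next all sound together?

66215 minutes

We need the least common multiple of the intervals.
205 = 5 × 41
779 = 19 × 41
697 = 17 × 41
LCM(205, 779, 697) = 5 × 17 × 19 × 41 = 66215.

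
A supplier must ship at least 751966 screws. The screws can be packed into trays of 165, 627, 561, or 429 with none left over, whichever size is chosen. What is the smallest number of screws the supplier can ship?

The number of screws must be a common multiple of 165, 627, 561, and 429, so a multiple of their LCM.
165 = 3 × 5 × 11
627 = 3 × 11 × 19
561 = 3 × 11 × 17
429 = 3 × 11 × 13
LCM(165, 627, 561, 429) = 3 × 5 × 11 × 13 × 17 × 19 = 692835.
Smallest multiple of 692835 that is ≥ 751966: ⌈751966/692835⌉ × 692835 = 2 × 692835 = 1385670.

1385670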